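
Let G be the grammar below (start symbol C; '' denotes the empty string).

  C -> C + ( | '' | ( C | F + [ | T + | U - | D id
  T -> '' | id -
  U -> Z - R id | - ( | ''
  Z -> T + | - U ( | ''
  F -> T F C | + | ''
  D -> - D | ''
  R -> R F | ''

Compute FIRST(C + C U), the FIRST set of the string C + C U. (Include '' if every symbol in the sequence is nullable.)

Add FIRST(C)\{''} = { (, +, -, id }; C is nullable, continue.
+ is a terminal; add {+} and stop.

{ (, +, -, id }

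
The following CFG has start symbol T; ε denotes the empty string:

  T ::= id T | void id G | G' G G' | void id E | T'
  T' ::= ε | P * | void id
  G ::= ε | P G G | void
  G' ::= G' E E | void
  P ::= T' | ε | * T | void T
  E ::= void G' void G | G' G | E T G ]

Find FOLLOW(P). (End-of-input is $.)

In T' ::= P *: add FIRST(*) = { * }.
In G ::= P G G: add FIRST(G G)\{ε} = { *, void }.
  Since G G is nullable, also add FOLLOW(G) = { $, *, ], id, void }.
Union: FOLLOW(P) = { $, *, ], id, void }.

{ $, *, ], id, void }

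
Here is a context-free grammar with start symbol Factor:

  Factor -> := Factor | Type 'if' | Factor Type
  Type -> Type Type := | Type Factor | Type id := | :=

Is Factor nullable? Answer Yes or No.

No nonterminal in this grammar is nullable.
No production of Factor has an RHS whose symbols are all nullable, so Factor is not nullable.

No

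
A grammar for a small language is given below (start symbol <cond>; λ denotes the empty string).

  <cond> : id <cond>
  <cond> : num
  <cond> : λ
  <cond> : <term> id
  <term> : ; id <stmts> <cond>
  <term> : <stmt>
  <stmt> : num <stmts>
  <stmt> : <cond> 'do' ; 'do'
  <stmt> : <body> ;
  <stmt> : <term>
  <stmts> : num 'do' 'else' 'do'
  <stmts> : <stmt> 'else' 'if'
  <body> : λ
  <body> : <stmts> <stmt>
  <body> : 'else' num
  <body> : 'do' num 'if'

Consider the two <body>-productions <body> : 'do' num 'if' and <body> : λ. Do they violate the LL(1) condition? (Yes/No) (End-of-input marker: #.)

No

FIRST('do' num 'if') = { 'do' } and FIRST(λ) = { λ }.
The second is nullable but FOLLOW(<body>) = { ; } is disjoint from FIRST of the first.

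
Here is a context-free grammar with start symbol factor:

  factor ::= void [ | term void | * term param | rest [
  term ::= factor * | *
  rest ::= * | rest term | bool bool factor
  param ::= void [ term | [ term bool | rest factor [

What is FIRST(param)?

{ *, [, bool, void }

param ::= void [ term contributes {void}.
param ::= [ term bool contributes {[}.
From param ::= rest factor [: add FIRST(rest) = { *, bool }.
Union: FIRST(param) = { *, [, bool, void }.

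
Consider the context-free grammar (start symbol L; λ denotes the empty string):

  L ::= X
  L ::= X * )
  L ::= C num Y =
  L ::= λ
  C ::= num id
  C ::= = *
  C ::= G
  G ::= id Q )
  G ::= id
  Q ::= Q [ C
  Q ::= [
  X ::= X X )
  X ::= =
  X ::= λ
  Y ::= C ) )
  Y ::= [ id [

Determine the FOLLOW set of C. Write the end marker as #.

In L ::= C num Y =: add FIRST(num Y =) = { num }.
In Q ::= Q [ C: C is at the end, add FOLLOW(Q) = { ), [ }.
In Y ::= C ) ): add FIRST() )) = { ) }.
Union: FOLLOW(C) = { ), [, num }.

{ ), [, num }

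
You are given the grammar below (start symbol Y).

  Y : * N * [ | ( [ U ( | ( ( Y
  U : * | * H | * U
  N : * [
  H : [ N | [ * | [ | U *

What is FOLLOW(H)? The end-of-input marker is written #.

{ (, * }

In U : * H: H is at the end, add FOLLOW(U) = { (, * }.
Union: FOLLOW(H) = { (, * }.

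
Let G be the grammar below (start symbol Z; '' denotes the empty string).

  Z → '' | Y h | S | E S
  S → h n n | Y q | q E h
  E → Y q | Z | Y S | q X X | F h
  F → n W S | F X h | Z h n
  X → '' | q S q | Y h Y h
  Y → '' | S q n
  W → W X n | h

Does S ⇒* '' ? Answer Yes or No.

Nullable nonterminals: E, X, Y, Z.
No production of S has an RHS whose symbols are all nullable, so S is not nullable.

No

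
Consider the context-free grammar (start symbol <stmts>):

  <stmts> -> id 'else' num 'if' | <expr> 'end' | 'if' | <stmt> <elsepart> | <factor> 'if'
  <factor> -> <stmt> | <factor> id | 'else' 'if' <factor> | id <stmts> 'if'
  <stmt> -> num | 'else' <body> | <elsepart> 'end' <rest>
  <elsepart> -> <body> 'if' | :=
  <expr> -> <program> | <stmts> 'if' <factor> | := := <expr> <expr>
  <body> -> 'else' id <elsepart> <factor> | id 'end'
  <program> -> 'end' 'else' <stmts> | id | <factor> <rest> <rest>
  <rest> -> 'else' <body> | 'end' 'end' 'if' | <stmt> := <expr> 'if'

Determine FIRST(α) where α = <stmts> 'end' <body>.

Add FIRST(<stmts>) = { 'else', 'end', 'if', :=, id, num }; <stmts> is not nullable, stop.

{ 'else', 'end', 'if', :=, id, num }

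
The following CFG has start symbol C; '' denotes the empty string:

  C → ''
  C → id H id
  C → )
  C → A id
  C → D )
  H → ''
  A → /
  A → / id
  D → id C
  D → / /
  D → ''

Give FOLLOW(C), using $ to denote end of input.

{ $, ) }

C is the start symbol, so $ ∈ FOLLOW(C).
In D → id C: C is at the end, add FOLLOW(D) = { ) }.
Union: FOLLOW(C) = { $, ) }.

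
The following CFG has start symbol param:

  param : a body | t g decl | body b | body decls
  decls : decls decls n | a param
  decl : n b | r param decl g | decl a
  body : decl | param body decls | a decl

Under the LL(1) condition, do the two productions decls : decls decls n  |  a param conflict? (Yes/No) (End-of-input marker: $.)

FIRST(decls decls n) = { a } and FIRST(a param) = { a }.
Both contain a, so the two alternatives are not disjoint — LL(1) conflict.

Yes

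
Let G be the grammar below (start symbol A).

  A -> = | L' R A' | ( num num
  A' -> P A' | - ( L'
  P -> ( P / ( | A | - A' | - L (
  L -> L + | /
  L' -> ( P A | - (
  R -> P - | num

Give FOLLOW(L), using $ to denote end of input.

In P -> - L (: add FIRST(() = { ( }.
In L -> L +: add FIRST(+) = { + }.
Union: FOLLOW(L) = { (, + }.

{ (, + }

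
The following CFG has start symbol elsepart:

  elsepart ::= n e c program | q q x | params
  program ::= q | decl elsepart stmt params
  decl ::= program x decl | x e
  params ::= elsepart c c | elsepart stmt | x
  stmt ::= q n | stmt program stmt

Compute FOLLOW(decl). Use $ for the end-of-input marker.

In program ::= decl elsepart stmt params: add FIRST(elsepart stmt params) = { n, q, x }.
In decl ::= program x decl: decl is at the end, add FOLLOW(decl) = { n, q, x }.
Union: FOLLOW(decl) = { n, q, x }.

{ n, q, x }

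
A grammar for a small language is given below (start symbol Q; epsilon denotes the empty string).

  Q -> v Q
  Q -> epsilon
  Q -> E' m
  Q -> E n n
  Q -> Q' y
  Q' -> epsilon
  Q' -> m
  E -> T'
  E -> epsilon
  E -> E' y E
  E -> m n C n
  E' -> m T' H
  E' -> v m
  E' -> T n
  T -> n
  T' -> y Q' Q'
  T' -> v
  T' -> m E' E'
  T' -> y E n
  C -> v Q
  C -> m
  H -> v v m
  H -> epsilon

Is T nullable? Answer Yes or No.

Nullable nonterminals: E, H, Q, Q'.
No production of T has an RHS whose symbols are all nullable, so T is not nullable.

No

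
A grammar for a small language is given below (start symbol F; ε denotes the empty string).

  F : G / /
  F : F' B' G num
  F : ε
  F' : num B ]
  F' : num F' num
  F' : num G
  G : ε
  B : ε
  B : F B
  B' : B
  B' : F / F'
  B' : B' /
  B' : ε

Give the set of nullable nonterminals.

Directly nullable (have an ε-production): F, G, B, B'.
No other nonterminal has a production whose RHS symbols are all nullable.

{ B, B', F, G }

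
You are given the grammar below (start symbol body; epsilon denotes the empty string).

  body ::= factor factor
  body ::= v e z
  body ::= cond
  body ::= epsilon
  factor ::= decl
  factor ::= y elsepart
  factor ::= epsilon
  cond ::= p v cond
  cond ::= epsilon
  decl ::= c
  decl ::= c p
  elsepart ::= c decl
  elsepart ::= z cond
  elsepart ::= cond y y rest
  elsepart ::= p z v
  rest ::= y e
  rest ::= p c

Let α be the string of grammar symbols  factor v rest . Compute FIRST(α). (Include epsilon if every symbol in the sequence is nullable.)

Add FIRST(factor)\{epsilon} = { c, y }; factor is nullable, continue.
v is a terminal; add {v} and stop.

{ c, v, y }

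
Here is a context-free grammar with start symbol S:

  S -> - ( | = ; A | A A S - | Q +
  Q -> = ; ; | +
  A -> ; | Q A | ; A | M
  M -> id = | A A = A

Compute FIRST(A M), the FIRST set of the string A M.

Add FIRST(A) = { +, ;, =, id }; A is not nullable, stop.

{ +, ;, =, id }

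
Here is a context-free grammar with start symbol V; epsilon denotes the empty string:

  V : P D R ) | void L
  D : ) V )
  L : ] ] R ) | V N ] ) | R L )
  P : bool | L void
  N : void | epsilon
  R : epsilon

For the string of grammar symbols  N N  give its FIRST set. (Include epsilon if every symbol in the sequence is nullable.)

{ void, epsilon }

Add FIRST(N)\{epsilon} = { void }; N is nullable, continue.
Add FIRST(N)\{epsilon} = { void }; N is nullable, continue.
Every symbol is nullable, so include epsilon.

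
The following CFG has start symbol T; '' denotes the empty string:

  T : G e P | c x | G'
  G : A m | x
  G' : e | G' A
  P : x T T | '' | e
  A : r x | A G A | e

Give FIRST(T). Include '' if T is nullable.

From T : G e P: add FIRST(G) = { e, r, x }.
T : c x contributes {c}.
From T : G': add FIRST(G') = { e }.
Union: FIRST(T) = { c, e, r, x }.

{ c, e, r, x }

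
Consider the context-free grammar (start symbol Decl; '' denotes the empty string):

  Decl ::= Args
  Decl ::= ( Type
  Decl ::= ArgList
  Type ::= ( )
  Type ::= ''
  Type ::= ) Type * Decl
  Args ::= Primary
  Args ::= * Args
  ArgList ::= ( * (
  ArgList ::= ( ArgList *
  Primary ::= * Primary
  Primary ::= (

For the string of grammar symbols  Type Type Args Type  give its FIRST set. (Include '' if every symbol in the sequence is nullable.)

{ (, ), * }

Add FIRST(Type)\{''} = { (, ) }; Type is nullable, continue.
Add FIRST(Type)\{''} = { (, ) }; Type is nullable, continue.
Add FIRST(Args) = { (, * }; Args is not nullable, stop.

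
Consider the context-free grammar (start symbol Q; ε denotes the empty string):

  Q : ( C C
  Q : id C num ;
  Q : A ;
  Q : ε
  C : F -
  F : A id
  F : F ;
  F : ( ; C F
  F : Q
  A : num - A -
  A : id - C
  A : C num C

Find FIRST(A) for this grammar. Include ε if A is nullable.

A : num - A - contributes {num}.
A : id - C contributes {id}.
From A : C num C: add FIRST(C) = { (, -, ;, id, num }.
Union: FIRST(A) = { (, -, ;, id, num }.

{ (, -, ;, id, num }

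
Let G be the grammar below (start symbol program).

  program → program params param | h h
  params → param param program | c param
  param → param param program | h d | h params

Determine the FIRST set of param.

{ h }

From param → param param program: add FIRST(param) = { h }.
param → h d contributes {h}.
param → h params contributes {h}.
Union: FIRST(param) = { h }.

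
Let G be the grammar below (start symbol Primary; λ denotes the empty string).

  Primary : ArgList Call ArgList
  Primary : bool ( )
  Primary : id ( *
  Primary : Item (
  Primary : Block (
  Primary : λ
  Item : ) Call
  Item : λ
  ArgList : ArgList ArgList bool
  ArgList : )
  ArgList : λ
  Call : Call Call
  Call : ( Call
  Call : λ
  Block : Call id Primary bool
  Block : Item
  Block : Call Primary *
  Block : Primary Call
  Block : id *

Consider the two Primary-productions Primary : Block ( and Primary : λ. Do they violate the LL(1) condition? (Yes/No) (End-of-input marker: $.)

Yes

FIRST(Block () = { (, ), *, bool, id } and FIRST(λ) = { λ }.
The second alternative is nullable and FOLLOW(Primary) = { $, (, *, bool } shares ( with FIRST of the first — conflict.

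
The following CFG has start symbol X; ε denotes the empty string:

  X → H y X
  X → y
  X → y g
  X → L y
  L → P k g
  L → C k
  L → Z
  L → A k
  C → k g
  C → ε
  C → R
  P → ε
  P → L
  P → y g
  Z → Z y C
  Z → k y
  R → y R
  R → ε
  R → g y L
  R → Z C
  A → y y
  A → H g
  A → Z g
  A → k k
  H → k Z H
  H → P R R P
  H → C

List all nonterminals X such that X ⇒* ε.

Directly nullable (have an ε-production): C, P, R.
H → P R R P with every symbol nullable, so H is nullable.
No other nonterminal has a production whose RHS symbols are all nullable.

{ C, H, P, R }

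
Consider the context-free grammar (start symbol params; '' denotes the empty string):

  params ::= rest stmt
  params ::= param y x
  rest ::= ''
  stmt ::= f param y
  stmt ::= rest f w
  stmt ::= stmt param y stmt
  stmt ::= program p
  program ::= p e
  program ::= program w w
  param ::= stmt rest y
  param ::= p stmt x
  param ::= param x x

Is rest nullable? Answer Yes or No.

Yes

rest has an ''-production, so rest ⇒ ''.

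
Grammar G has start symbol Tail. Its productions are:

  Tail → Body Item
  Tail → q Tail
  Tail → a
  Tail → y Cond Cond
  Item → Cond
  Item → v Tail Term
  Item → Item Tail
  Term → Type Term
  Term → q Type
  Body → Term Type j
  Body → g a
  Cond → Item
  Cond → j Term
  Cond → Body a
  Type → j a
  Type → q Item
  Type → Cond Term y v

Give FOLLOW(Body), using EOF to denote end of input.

In Tail → Body Item: add FIRST(Item) = { g, j, q, v }.
In Cond → Body a: add FIRST(a) = { a }.
Union: FOLLOW(Body) = { a, g, j, q, v }.

{ a, g, j, q, v }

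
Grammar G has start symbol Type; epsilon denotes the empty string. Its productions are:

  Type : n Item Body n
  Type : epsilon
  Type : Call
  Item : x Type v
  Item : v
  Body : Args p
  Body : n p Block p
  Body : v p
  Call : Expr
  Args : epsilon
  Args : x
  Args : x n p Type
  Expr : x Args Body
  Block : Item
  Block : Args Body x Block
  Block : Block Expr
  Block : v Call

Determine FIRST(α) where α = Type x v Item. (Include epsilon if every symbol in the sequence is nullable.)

Add FIRST(Type)\{epsilon} = { n, x }; Type is nullable, continue.
x is a terminal; add {x} and stop.

{ n, x }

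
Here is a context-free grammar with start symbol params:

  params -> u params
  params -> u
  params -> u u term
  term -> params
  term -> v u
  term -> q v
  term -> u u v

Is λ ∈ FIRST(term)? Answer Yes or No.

No nonterminal in this grammar is nullable.
No production of term has an RHS whose symbols are all nullable, so term is not nullable.

No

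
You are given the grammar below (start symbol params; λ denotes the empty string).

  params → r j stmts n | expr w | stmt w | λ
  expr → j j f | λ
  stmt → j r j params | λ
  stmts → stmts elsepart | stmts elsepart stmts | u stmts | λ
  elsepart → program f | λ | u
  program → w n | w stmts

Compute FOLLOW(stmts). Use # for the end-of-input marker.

In params → r j stmts n: add FIRST(n) = { n }.
In stmts → stmts elsepart: add FIRST(elsepart)\{λ} = { u, w }.
  Since elsepart is nullable, also add FOLLOW(stmts) = { f, n, u, w }.
In stmts → stmts elsepart stmts: add FIRST(elsepart stmts)\{λ} = { u, w }.
  Since elsepart stmts is nullable, also add FOLLOW(stmts) = { f, n, u, w }.
In stmts → stmts elsepart stmts: stmts is at the end, add FOLLOW(stmts) = { f, n, u, w }.
In stmts → u stmts: stmts is at the end, add FOLLOW(stmts) = { f, n, u, w }.
In program → w stmts: stmts is at the end, add FOLLOW(program) = { f }.
Union: FOLLOW(stmts) = { f, n, u, w }.

{ f, n, u, w }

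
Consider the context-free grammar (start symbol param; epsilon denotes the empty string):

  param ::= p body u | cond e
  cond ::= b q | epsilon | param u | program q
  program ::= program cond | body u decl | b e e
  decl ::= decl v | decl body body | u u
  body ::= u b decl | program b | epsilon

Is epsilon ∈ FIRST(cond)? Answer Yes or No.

cond has an epsilon-production, so cond ⇒ epsilon.

Yes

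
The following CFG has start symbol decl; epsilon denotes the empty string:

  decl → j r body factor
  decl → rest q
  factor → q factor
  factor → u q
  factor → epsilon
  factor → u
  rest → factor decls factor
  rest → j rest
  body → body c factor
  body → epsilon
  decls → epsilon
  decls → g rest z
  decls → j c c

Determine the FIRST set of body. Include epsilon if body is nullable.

From body → body c factor: body nullable, take FIRST(body) ∪ {c} = { c }.
body → epsilon contributes epsilon.
Union: FIRST(body) = { c, epsilon }.

{ c, epsilon }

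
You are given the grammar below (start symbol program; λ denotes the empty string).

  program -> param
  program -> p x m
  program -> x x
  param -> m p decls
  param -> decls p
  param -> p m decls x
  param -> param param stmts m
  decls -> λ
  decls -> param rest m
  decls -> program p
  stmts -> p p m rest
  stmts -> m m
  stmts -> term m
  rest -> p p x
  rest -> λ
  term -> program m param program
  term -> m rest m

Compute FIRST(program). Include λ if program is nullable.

From program -> param: add FIRST(param) = { m, p, x }.
program -> p x m contributes {p}.
program -> x x contributes {x}.
Union: FIRST(program) = { m, p, x }.

{ m, p, x }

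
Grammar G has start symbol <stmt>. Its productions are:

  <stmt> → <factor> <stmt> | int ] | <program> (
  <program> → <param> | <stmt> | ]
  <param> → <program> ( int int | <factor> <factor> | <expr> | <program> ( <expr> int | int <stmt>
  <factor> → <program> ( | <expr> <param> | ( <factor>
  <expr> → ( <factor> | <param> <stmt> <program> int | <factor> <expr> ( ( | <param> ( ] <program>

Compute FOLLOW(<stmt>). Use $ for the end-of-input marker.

{ $, (, ], int }

<stmt> is the start symbol, so $ ∈ FOLLOW(<stmt>).
In <stmt> → <factor> <stmt>: <stmt> is at the end, add FOLLOW(<stmt>) = { $, (, ], int }.
In <program> → <stmt>: <stmt> is at the end, add FOLLOW(<program>) = { (, ], int }.
In <param> → int <stmt>: <stmt> is at the end, add FOLLOW(<param>) = { (, ], int }.
In <expr> → <param> <stmt> <program> int: add FIRST(<program> int) = { (, ], int }.
Union: FOLLOW(<stmt>) = { $, (, ], int }.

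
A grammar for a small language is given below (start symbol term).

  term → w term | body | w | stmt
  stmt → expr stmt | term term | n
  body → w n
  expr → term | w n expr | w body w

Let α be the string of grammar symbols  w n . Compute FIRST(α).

{ w }

w is a terminal; add {w} and stop.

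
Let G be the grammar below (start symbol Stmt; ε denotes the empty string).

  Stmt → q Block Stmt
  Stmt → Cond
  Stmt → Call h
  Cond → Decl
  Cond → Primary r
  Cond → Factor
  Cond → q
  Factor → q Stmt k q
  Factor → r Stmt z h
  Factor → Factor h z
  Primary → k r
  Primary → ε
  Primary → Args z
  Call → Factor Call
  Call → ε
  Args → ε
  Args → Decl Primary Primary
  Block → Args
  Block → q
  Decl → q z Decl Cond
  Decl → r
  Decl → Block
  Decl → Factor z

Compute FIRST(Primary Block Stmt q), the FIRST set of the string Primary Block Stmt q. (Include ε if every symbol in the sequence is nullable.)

{ h, k, q, r, z }

Add FIRST(Primary)\{ε} = { k, q, r, z }; Primary is nullable, continue.
Add FIRST(Block)\{ε} = { k, q, r, z }; Block is nullable, continue.
Add FIRST(Stmt)\{ε} = { h, k, q, r, z }; Stmt is nullable, continue.
q is a terminal; add {q} and stop.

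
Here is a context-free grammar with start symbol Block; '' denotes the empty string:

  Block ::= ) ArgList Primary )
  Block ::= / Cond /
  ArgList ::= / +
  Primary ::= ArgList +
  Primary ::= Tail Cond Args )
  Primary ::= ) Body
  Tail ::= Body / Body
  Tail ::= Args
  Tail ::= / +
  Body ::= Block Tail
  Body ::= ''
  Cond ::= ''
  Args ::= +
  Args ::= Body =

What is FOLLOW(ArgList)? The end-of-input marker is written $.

In Block ::= ) ArgList Primary ): add FIRST(Primary )) = { ), +, /, = }.
In Primary ::= ArgList +: add FIRST(+) = { + }.
Union: FOLLOW(ArgList) = { ), +, /, = }.

{ ), +, /, = }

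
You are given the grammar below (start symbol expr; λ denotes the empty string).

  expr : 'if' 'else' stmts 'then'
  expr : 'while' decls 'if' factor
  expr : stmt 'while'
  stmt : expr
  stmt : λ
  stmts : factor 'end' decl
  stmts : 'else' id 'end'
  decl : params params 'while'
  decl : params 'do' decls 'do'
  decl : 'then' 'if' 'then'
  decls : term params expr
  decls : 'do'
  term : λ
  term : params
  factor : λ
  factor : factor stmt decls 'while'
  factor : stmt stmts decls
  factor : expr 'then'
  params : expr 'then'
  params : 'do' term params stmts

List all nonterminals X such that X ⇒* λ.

{ factor, stmt, term }

Directly nullable (have an λ-production): stmt, term, factor.
No other nonterminal has a production whose RHS symbols are all nullable.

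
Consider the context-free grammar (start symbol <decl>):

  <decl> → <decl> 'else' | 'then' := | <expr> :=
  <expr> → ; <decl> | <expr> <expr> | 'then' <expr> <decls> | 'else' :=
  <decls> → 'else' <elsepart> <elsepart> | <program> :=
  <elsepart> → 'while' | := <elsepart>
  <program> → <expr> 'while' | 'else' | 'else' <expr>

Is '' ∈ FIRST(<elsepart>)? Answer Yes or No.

No

No nonterminal in this grammar is nullable.
No production of <elsepart> has an RHS whose symbols are all nullable, so <elsepart> is not nullable.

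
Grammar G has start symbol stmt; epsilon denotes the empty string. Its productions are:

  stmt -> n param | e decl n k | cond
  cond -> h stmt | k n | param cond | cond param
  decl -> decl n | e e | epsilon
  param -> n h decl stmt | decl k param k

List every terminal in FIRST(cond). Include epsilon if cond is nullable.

{ e, h, k, n }

cond -> h stmt contributes {h}.
cond -> k n contributes {k}.
From cond -> param cond: add FIRST(param) = { e, k, n }.
From cond -> cond param: add FIRST(cond) = { e, h, k, n }.
Union: FIRST(cond) = { e, h, k, n }.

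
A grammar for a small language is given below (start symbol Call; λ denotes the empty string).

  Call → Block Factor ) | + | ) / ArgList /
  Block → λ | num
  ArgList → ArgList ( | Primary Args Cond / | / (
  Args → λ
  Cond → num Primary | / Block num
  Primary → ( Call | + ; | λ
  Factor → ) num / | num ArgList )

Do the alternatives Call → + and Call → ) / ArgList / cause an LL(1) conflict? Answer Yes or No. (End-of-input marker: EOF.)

No

FIRST(+) = { + } and FIRST() / ArgList /) = { ) }.
The FIRST sets are disjoint and neither alternative is nullable — no conflict.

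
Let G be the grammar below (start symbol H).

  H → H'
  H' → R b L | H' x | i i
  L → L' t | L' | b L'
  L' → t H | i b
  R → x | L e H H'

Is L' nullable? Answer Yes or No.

No nonterminal in this grammar is nullable.
No production of L' has an RHS whose symbols are all nullable, so L' is not nullable.

No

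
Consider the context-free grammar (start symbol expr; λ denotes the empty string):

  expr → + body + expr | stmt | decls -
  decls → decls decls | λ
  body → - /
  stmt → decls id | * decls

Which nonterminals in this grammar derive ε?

{ decls }

Directly nullable (have an λ-production): decls.
No other nonterminal has a production whose RHS symbols are all nullable.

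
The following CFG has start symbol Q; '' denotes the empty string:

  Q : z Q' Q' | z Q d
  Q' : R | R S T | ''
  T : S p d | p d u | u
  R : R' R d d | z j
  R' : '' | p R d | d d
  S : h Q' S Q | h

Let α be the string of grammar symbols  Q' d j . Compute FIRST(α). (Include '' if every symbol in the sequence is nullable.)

{ d, p, z }

Add FIRST(Q')\{''} = { d, p, z }; Q' is nullable, continue.
d is a terminal; add {d} and stop.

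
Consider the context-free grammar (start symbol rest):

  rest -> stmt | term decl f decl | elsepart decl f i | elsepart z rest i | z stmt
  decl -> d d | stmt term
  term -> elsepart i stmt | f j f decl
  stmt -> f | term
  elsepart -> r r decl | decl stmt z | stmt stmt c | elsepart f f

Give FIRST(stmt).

stmt -> f contributes {f}.
From stmt -> term: add FIRST(term) = { d, f, r }.
Union: FIRST(stmt) = { d, f, r }.

{ d, f, r }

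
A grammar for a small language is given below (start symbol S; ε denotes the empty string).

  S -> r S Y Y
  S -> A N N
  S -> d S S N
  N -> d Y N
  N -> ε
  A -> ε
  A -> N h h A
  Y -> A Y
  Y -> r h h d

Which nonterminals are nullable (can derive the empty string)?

{ A, N, S }

Directly nullable (have an ε-production): N, A.
S -> A N N with every symbol nullable, so S is nullable.
No other nonterminal has a production whose RHS symbols are all nullable.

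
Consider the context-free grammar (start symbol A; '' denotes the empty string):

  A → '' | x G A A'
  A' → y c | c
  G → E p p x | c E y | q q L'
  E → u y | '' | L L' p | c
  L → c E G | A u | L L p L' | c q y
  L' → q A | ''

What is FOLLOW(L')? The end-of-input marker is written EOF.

{ c, p, q, u, x, y }

In G → q q L': L' is at the end, add FOLLOW(G) = { c, p, q, u, x, y }.
In E → L L' p: add FIRST(p) = { p }.
In L → L L p L': L' is at the end, add FOLLOW(L) = { c, p, q, u, x }.
Union: FOLLOW(L') = { c, p, q, u, x, y }.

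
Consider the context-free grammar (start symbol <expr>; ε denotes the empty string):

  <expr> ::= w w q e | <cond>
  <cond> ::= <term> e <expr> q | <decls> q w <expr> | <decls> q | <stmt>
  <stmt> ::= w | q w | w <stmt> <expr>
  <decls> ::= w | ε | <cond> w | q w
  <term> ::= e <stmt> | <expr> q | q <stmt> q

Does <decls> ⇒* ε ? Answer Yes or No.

Yes

<decls> has an ε-production, so <decls> ⇒ ε.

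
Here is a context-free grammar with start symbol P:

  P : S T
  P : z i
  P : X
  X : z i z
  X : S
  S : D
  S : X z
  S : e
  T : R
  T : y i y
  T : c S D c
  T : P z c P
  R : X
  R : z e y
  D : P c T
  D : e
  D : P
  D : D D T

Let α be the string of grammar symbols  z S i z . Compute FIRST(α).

{ z }

z is a terminal; add {z} and stop.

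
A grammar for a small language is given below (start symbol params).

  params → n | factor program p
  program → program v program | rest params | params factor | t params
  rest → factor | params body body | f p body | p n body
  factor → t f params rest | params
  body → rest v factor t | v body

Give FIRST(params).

{ n, t }

params → n contributes {n}.
From params → factor program p: add FIRST(factor) = { n, t }.
Union: FIRST(params) = { n, t }.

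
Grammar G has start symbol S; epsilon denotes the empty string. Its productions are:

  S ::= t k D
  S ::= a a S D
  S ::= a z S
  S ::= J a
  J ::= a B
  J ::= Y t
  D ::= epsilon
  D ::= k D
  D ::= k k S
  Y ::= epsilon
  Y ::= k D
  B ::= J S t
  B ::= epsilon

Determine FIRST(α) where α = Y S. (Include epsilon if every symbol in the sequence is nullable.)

Add FIRST(Y)\{epsilon} = { k }; Y is nullable, continue.
Add FIRST(S) = { a, k, t }; S is not nullable, stop.

{ a, k, t }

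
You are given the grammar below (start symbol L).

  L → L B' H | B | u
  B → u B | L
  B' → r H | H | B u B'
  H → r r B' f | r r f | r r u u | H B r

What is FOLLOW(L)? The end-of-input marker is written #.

{ #, r, u }

L is the start symbol, so # ∈ FOLLOW(L).
In L → L B' H: add FIRST(B' H) = { r, u }.
In B → L: L is at the end, add FOLLOW(B) = { #, r, u }.
Union: FOLLOW(L) = { #, r, u }.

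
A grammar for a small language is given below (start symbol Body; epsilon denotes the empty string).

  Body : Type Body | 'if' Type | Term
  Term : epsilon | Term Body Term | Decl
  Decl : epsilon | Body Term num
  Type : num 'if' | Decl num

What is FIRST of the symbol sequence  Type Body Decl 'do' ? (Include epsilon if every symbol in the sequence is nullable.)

{ 'if', num }

Add FIRST(Type) = { 'if', num }; Type is not nullable, stop.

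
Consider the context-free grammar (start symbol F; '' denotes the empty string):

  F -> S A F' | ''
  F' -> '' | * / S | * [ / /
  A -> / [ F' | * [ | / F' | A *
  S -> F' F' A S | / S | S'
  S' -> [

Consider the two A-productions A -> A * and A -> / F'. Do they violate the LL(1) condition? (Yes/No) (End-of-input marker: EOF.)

FIRST(A *) = { *, / } and FIRST(/ F') = { / }.
Both contain /, so the two alternatives are not disjoint — LL(1) conflict.

Yes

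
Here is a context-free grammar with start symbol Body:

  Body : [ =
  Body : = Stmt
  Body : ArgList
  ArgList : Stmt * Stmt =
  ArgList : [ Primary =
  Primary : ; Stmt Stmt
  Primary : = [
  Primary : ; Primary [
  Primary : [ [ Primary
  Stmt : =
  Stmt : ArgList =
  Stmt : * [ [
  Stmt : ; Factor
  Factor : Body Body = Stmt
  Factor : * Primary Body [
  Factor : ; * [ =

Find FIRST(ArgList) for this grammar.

{ *, ;, =, [ }

From ArgList : Stmt * Stmt =: add FIRST(Stmt) = { *, ;, =, [ }.
ArgList : [ Primary = contributes {[}.
Union: FIRST(ArgList) = { *, ;, =, [ }.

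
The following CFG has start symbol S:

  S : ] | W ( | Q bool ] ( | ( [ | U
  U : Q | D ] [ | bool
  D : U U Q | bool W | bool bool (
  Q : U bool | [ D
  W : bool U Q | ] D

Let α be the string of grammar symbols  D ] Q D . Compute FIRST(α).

Add FIRST(D) = { [, bool }; D is not nullable, stop.

{ [, bool }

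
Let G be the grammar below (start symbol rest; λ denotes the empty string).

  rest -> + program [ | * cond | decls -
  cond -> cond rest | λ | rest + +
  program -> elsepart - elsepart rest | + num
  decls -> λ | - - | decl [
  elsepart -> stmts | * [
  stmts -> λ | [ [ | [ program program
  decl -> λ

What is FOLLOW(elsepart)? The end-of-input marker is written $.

In program -> elsepart - elsepart rest: add FIRST(- elsepart rest) = { - }.
In program -> elsepart - elsepart rest: add FIRST(rest) = { *, +, -, [ }.
Union: FOLLOW(elsepart) = { *, +, -, [ }.

{ *, +, -, [ }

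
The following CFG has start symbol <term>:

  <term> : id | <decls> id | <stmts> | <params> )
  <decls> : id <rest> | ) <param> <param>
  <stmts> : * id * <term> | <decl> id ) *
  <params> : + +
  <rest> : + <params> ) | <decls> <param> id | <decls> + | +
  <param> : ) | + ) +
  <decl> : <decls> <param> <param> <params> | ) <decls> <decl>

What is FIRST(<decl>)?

From <decl> : <decls> <param> <param> <params>: add FIRST(<decls>) = { ), id }.
<decl> : ) <decls> <decl> contributes {)}.
Union: FIRST(<decl>) = { ), id }.

{ ), id }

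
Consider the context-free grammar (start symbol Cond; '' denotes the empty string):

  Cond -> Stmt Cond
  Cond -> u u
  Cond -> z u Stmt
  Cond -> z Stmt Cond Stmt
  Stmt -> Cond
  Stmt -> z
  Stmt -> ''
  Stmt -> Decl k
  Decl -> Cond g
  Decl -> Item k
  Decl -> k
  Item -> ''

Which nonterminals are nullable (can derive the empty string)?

Directly nullable (have an ''-production): Stmt, Item.
No other nonterminal has a production whose RHS symbols are all nullable.

{ Item, Stmt }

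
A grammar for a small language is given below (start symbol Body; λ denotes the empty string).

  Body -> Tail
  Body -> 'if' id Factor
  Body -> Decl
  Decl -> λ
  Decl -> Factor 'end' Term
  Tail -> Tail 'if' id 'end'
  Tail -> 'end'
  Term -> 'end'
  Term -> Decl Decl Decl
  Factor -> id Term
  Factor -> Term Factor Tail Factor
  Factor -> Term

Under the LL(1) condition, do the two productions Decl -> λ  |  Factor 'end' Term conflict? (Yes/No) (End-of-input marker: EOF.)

FIRST(λ) = { λ } and FIRST(Factor 'end' Term) = { 'end', id }.
The first alternative is nullable and FOLLOW(Decl) = { EOF, 'end', id } shares 'end' with FIRST of the second — conflict.

Yes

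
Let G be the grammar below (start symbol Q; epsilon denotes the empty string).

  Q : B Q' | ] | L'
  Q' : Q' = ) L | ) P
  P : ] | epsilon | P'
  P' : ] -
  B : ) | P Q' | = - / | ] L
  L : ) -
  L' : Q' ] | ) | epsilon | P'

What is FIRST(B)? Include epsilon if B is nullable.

B : ) contributes {)}.
From B : P Q': P nullable, take FIRST(P) ∪ FIRST(Q') = { ), ] }.
B : = - / contributes {=}.
B : ] L contributes {]}.
Union: FIRST(B) = { ), =, ] }.

{ ), =, ] }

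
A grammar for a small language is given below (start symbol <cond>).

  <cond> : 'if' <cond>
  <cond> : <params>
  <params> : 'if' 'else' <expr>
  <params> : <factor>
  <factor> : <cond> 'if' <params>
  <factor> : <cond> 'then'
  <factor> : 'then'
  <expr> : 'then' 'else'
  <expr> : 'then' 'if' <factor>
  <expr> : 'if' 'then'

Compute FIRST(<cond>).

{ 'if', 'then' }

<cond> : 'if' <cond> contributes {'if'}.
From <cond> : <params>: add FIRST(<params>) = { 'if', 'then' }.
Union: FIRST(<cond>) = { 'if', 'then' }.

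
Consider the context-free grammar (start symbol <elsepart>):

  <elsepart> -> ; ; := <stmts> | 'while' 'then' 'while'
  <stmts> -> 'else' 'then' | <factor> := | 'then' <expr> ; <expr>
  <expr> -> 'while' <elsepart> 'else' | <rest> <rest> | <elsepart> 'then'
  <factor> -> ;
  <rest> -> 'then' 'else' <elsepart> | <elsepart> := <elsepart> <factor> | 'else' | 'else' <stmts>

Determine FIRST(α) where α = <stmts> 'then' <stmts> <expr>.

Add FIRST(<stmts>) = { 'else', 'then', ; }; <stmts> is not nullable, stop.

{ 'else', 'then', ; }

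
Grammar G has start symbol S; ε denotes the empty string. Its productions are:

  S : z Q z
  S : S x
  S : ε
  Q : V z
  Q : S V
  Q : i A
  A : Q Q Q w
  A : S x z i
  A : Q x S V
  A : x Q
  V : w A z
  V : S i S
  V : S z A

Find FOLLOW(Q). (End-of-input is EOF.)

In S : z Q z: add FIRST(z) = { z }.
In A : Q Q Q w: add FIRST(Q Q w) = { i, w, x, z }.
In A : Q Q Q w: add FIRST(Q w) = { i, w, x, z }.
In A : Q Q Q w: add FIRST(w) = { w }.
In A : Q x S V: add FIRST(x S V) = { x }.
In A : x Q: Q is at the end, add FOLLOW(A) = { i, w, x, z }.
Union: FOLLOW(Q) = { i, w, x, z }.

{ i, w, x, z }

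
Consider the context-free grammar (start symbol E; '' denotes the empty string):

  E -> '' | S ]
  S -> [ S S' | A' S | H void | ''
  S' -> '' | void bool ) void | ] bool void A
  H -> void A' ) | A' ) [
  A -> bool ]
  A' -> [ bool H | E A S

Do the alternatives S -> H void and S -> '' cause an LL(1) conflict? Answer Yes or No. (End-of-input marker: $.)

Yes

FIRST(H void) = { [, ], bool, void } and FIRST('') = { '' }.
The second alternative is nullable and FOLLOW(S) = { ), [, ], bool, void } shares [ with FIRST of the first — conflict.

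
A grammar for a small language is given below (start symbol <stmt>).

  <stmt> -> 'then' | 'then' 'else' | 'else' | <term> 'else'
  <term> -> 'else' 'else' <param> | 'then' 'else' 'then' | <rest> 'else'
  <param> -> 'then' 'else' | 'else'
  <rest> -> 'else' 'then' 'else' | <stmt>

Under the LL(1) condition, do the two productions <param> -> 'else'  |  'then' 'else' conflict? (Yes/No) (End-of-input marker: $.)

FIRST('else') = { 'else' } and FIRST('then' 'else') = { 'then' }.
The FIRST sets are disjoint and neither alternative is nullable — no conflict.

No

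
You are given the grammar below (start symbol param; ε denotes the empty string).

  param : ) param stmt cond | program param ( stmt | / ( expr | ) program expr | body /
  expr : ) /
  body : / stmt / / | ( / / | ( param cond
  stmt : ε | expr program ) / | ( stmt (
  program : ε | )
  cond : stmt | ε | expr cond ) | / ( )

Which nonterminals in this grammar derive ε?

Directly nullable (have an ε-production): stmt, program, cond.
No other nonterminal has a production whose RHS symbols are all nullable.

{ cond, program, stmt }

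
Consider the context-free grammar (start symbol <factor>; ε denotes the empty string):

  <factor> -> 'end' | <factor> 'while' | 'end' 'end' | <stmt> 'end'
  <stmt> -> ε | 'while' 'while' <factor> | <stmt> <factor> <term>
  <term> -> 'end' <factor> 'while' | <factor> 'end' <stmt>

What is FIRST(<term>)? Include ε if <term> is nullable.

<term> -> 'end' <factor> 'while' contributes {'end'}.
From <term> -> <factor> 'end' <stmt>: add FIRST(<factor>) = { 'end', 'while' }.
Union: FIRST(<term>) = { 'end', 'while' }.

{ 'end', 'while' }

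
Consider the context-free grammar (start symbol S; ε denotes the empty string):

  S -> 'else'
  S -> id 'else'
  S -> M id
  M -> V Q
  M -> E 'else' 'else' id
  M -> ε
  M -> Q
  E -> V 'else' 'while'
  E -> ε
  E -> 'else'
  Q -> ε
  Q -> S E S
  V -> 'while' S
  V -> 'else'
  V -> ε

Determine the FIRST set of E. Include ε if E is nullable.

From E -> V 'else' 'while': V nullable, take FIRST(V) ∪ {'else'} = { 'else', 'while' }.
E -> ε contributes ε.
E -> 'else' contributes {'else'}.
Union: FIRST(E) = { 'else', 'while', ε }.

{ 'else', 'while', ε }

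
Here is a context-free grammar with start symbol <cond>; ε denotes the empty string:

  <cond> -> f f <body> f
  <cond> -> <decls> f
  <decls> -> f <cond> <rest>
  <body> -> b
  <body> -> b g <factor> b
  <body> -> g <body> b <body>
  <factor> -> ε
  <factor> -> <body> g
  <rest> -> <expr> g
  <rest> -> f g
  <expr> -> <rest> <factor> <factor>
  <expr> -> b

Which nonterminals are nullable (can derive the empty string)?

{ <factor> }

Directly nullable (have an ε-production): <factor>.
No other nonterminal has a production whose RHS symbols are all nullable.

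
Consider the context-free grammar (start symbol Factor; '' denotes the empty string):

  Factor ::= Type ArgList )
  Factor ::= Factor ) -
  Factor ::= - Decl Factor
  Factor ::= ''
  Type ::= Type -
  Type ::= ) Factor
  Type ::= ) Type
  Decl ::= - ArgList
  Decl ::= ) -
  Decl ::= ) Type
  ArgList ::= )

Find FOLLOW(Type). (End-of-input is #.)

{ #, ), - }

In Factor ::= Type ArgList ): add FIRST(ArgList )) = { ) }.
In Type ::= Type -: add FIRST(-) = { - }.
In Type ::= ) Type: Type is at the end, add FOLLOW(Type) = { #, ), - }.
In Decl ::= ) Type: Type is at the end, add FOLLOW(Decl) = { #, ), - }.
Union: FOLLOW(Type) = { #, ), - }.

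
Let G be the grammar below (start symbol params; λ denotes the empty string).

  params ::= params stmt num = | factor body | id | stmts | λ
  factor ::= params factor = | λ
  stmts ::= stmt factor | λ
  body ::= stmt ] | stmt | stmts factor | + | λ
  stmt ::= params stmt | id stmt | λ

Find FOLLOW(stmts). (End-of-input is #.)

{ #, +, =, ], id, num }

In params ::= stmts: stmts is at the end, add FOLLOW(params) = { #, +, =, ], id, num }.
In body ::= stmts factor: add FIRST(factor)\{λ} = { +, =, ], id, num }.
  Since factor is nullable, also add FOLLOW(body) = { #, +, =, ], id, num }.
Union: FOLLOW(stmts) = { #, +, =, ], id, num }.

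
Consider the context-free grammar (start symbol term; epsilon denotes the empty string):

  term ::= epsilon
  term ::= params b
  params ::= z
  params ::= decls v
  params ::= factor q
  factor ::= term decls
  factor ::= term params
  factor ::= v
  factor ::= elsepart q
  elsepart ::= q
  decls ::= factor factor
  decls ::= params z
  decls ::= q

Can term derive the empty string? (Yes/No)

Yes

term has an epsilon-production, so term ⇒ epsilon.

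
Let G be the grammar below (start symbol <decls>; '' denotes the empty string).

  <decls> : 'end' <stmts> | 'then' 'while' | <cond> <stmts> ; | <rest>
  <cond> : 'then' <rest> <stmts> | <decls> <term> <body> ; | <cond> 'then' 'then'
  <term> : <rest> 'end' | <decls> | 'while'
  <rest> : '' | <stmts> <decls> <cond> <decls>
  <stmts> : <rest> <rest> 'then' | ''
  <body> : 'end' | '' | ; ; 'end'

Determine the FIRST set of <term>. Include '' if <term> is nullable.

From <term> : <rest> 'end': <rest> nullable, take FIRST(<rest>) ∪ {'end'} = { 'end', 'then', 'while', ; }.
From <term> : <decls>: add FIRST(<decls>) = { 'end', 'then', 'while', ;, '' } (including '' since <decls> is nullable).
<term> : 'while' contributes {'while'}.
Union: FIRST(<term>) = { 'end', 'then', 'while', ;, '' }.

{ 'end', 'then', 'while', ;, '' }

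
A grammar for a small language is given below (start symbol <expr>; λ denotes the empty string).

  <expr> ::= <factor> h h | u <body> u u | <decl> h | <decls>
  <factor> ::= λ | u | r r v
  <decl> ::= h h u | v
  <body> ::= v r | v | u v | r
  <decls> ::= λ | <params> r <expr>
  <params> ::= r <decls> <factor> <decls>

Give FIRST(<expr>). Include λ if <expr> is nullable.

From <expr> ::= <factor> h h: <factor> nullable, take FIRST(<factor>) ∪ {h} = { h, r, u }.
<expr> ::= u <body> u u contributes {u}.
From <expr> ::= <decl> h: add FIRST(<decl>) = { h, v }.
From <expr> ::= <decls>: add FIRST(<decls>) = { r, λ } (including λ since <decls> is nullable).
Union: FIRST(<expr>) = { h, r, u, v, λ }.

{ h, r, u, v, λ }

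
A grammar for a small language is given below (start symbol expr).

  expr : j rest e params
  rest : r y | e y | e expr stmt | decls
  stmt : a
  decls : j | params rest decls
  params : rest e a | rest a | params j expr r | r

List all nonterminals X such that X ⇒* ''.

No nonterminal has an empty production or an RHS whose symbols are all nullable.

{ } (none)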